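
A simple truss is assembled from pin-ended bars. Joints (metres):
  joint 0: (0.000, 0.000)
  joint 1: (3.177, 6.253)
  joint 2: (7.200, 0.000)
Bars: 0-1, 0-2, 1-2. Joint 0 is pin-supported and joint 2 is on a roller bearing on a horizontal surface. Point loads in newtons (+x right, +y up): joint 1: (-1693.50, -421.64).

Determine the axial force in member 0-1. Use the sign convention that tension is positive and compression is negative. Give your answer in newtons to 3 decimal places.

N=3 nodes, M=3 members, R=3 reactions → 2N=6, M+R=6
member 0 (0-1): L=7.0138, (cx,cy)=(0.4530,0.8915)
member 1 (0-2): L=7.2000, (cx,cy)=(1.0000,0.0000)
member 2 (1-2): L=7.4354, (cx,cy)=(0.5411,-0.8410)
solve A·x = −loads:
  F[0-1] = -1913.9588 N (compression)
  F[0-2] = -826.5448 N (compression)
  F[1-2] = +1527.6301 N (tension)
  Rx@0 = +1693.5000 N
  Ry@0 = +1706.3491 N
  Ry@2 = -1284.7091 N

-1913.959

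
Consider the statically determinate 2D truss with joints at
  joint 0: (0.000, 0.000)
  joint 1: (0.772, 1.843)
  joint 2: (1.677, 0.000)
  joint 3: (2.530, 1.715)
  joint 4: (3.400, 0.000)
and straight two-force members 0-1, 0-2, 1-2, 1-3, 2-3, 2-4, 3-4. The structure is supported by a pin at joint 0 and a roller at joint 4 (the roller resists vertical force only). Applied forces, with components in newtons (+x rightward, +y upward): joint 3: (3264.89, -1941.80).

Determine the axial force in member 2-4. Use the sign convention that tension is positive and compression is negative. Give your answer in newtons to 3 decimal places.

1568.423

N=5 nodes, M=7 members, R=3 reactions → 2N=10, M+R=10
member 0 (0-1): L=1.9982, (cx,cy)=(0.3864,0.9223)
member 1 (0-2): L=1.6770, (cx,cy)=(1.0000,0.0000)
member 2 (1-2): L=2.0532, (cx,cy)=(0.4408,-0.8976)
member 3 (1-3): L=1.7627, (cx,cy)=(0.9974,-0.0726)
member 4 (2-3): L=1.9154, (cx,cy)=(0.4453,0.8954)
member 5 (2-4): L=1.7230, (cx,cy)=(1.0000,0.0000)
member 6 (3-4): L=1.9231, (cx,cy)=(0.4524,-0.8918)
solve A·x = −loads:
  F[0-1] = +1246.7901 N (tension)
  F[0-2] = +2783.1852 N (tension)
  F[1-2] = -1369.1671 N (compression)
  F[1-3] = +1088.0694 N (tension)
  F[2-3] = +1372.6132 N (tension)
  F[2-4] = +1568.4231 N (tension)
  F[3-4] = -3466.8478 N (compression)
  Rx@0 = -3264.8900 N
  Ry@0 = -1149.9766 N
  Ry@4 = +3091.7766 N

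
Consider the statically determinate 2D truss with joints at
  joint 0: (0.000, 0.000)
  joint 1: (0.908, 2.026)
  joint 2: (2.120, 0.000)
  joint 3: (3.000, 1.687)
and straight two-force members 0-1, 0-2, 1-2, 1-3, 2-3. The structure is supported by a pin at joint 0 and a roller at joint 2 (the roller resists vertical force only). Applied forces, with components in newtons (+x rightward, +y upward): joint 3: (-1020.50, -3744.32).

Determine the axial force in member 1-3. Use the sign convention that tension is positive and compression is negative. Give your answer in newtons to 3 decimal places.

871.197

N=4 nodes, M=5 members, R=3 reactions → 2N=8, M+R=8
member 0 (0-1): L=2.2202, (cx,cy)=(0.4090,0.9125)
member 1 (0-2): L=2.1200, (cx,cy)=(1.0000,0.0000)
member 2 (1-2): L=2.3609, (cx,cy)=(0.5134,-0.8582)
member 3 (1-3): L=2.1193, (cx,cy)=(0.9871,-0.1600)
member 4 (2-3): L=1.9027, (cx,cy)=(0.4625,0.8866)
solve A·x = −loads:
  F[0-1] = +813.3068 N (tension)
  F[0-2] = -1353.1248 N (compression)
  F[1-2] = -1027.2319 N (compression)
  F[1-3] = +871.1970 N (tension)
  F[2-3] = -4065.9521 N (compression)
  Rx@0 = +1020.5000 N
  Ry@0 = -742.1783 N
  Ry@2 = +4486.4983 N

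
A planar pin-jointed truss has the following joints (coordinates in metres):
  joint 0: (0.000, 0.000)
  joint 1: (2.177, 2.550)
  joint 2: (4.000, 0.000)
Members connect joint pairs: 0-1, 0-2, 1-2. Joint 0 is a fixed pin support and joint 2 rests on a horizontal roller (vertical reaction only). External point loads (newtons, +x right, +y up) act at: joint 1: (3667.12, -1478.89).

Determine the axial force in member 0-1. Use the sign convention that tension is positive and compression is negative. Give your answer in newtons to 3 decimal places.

2187.638

N=3 nodes, M=3 members, R=3 reactions → 2N=6, M+R=6
member 0 (0-1): L=3.3529, (cx,cy)=(0.6493,0.7605)
member 1 (0-2): L=4.0000, (cx,cy)=(1.0000,0.0000)
member 2 (1-2): L=3.1346, (cx,cy)=(0.5816,-0.8135)
solve A·x = −loads:
  F[0-1] = +2187.6381 N (tension)
  F[0-2] = +2246.7044 N (tension)
  F[1-2] = -3863.1705 N (compression)
  Rx@0 = -3667.1200 N
  Ry@0 = -1663.7849 N
  Ry@2 = +3142.6749 N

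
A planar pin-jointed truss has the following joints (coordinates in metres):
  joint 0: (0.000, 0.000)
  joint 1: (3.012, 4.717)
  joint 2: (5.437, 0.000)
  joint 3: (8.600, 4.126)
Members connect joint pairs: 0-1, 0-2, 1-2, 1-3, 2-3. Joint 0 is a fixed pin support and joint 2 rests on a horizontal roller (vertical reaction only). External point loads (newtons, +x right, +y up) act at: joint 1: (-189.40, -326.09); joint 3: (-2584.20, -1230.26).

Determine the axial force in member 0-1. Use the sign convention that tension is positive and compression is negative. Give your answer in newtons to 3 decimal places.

-1845.136

N=4 nodes, M=5 members, R=3 reactions → 2N=8, M+R=8
member 0 (0-1): L=5.5966, (cx,cy)=(0.5382,0.8428)
member 1 (0-2): L=5.4370, (cx,cy)=(1.0000,0.0000)
member 2 (1-2): L=5.3038, (cx,cy)=(0.4572,-0.8894)
member 3 (1-3): L=5.6192, (cx,cy)=(0.9945,-0.1052)
member 4 (2-3): L=5.1989, (cx,cy)=(0.6084,0.7936)
solve A·x = −loads:
  F[0-1] = -1845.1359 N (compression)
  F[0-2] = -1780.5823 N (compression)
  F[1-2] = +1562.4703 N (tension)
  F[1-3] = -1526.4703 N (compression)
  F[2-3] = -1752.4611 N (compression)
  Rx@0 = +2773.6000 N
  Ry@0 = +1555.1342 N
  Ry@2 = +1.2158 N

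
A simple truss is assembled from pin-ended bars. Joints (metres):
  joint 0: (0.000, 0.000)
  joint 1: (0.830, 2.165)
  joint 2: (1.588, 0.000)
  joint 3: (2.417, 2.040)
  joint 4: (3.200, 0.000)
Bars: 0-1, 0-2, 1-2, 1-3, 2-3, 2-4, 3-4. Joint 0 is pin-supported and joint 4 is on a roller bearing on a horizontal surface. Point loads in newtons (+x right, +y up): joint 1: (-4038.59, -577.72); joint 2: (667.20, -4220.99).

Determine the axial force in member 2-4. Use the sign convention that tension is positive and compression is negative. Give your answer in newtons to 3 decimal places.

-187.247

N=5 nodes, M=7 members, R=3 reactions → 2N=10, M+R=10
member 0 (0-1): L=2.3186, (cx,cy)=(0.3580,0.9337)
member 1 (0-2): L=1.5880, (cx,cy)=(1.0000,0.0000)
member 2 (1-2): L=2.2939, (cx,cy)=(0.3304,-0.9438)
member 3 (1-3): L=1.5919, (cx,cy)=(0.9969,-0.0785)
member 4 (2-3): L=2.2020, (cx,cy)=(0.3765,0.9264)
member 5 (2-4): L=1.6120, (cx,cy)=(1.0000,0.0000)
member 6 (3-4): L=2.1851, (cx,cy)=(0.3583,-0.9336)
solve A·x = −loads:
  F[0-1] = -5661.7361 N (compression)
  F[0-2] = -1344.6733 N (compression)
  F[1-2] = +4957.9292 N (tension)
  F[1-3] = +374.6948 N (tension)
  F[2-3] = -494.8306 N (compression)
  F[2-4] = -187.2468 N (compression)
  F[3-4] = +522.5469 N (tension)
  Rx@0 = +3371.3900 N
  Ry@0 = +5286.5561 N
  Ry@4 = -487.8461 N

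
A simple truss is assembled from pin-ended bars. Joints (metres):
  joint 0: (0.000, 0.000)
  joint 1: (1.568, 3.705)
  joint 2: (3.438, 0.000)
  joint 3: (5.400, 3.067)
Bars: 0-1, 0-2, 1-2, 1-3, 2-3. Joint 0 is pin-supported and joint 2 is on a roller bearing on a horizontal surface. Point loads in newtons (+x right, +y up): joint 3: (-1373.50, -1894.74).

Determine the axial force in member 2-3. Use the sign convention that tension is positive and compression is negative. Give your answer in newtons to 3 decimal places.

-2278.098

N=4 nodes, M=5 members, R=3 reactions → 2N=8, M+R=8
member 0 (0-1): L=4.0231, (cx,cy)=(0.3897,0.9209)
member 1 (0-2): L=3.4380, (cx,cy)=(1.0000,0.0000)
member 2 (1-2): L=4.1502, (cx,cy)=(0.4506,-0.8927)
member 3 (1-3): L=3.8847, (cx,cy)=(0.9864,-0.1642)
member 4 (2-3): L=3.6409, (cx,cy)=(0.5389,0.8424)
solve A·x = −loads:
  F[0-1] = -156.3563 N (compression)
  F[0-2] = -1312.5609 N (compression)
  F[1-2] = +188.4983 N (tension)
  F[1-3] = -147.8814 N (compression)
  F[2-3] = -2278.0981 N (compression)
  Rx@0 = +1373.5000 N
  Ry@0 = +143.9920 N
  Ry@2 = +1750.7480 N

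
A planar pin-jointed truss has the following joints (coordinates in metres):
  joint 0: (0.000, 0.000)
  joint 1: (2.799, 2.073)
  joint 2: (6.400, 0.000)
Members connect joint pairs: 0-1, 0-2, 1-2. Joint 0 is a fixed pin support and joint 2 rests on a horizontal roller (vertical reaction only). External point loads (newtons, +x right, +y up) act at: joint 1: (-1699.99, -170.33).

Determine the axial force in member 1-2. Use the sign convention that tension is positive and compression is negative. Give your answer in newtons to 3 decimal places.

N=3 nodes, M=3 members, R=3 reactions → 2N=6, M+R=6
member 0 (0-1): L=3.4831, (cx,cy)=(0.8036,0.5952)
member 1 (0-2): L=6.4000, (cx,cy)=(1.0000,0.0000)
member 2 (1-2): L=4.1551, (cx,cy)=(0.8667,-0.4989)
solve A·x = −loads:
  F[0-1] = -1086.2094 N (compression)
  F[0-2] = -827.1089 N (compression)
  F[1-2] = +954.3704 N (tension)
  Rx@0 = +1699.9900 N
  Ry@0 = +646.4746 N
  Ry@2 = -476.1446 N

954.370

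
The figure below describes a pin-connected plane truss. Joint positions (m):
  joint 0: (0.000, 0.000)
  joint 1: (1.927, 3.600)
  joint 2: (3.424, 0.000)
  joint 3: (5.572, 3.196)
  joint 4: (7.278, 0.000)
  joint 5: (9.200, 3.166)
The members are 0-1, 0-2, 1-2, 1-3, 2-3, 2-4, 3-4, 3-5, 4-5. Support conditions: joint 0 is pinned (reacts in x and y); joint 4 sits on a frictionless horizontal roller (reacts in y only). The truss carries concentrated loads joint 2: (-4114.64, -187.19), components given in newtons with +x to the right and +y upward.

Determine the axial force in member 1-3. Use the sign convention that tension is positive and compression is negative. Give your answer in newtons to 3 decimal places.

N=6 nodes, M=9 members, R=3 reactions → 2N=12, M+R=12
member 0 (0-1): L=4.0833, (cx,cy)=(0.4719,0.8816)
member 1 (0-2): L=3.4240, (cx,cy)=(1.0000,0.0000)
member 2 (1-2): L=3.8988, (cx,cy)=(0.3840,-0.9233)
member 3 (1-3): L=3.6673, (cx,cy)=(0.9939,-0.1102)
member 4 (2-3): L=3.8508, (cx,cy)=(0.5578,0.8300)
member 5 (2-4): L=3.8540, (cx,cy)=(1.0000,0.0000)
member 6 (3-4): L=3.6228, (cx,cy)=(0.4709,-0.8822)
member 7 (3-5): L=3.6281, (cx,cy)=(1.0000,-0.0083)
member 8 (4-5): L=3.7037, (cx,cy)=(0.5189,0.8548)
solve A·x = −loads:
  F[0-1] = -112.4323 N (compression)
  F[0-2] = -4061.5807 N (compression)
  F[1-2] = +119.2172 N (tension)
  F[1-3] = -99.4391 N (compression)
  F[2-3] = +92.9082 N (tension)
  F[2-4] = +47.0085 N (tension)
  F[3-4] = -99.8263 N (compression)
  F[3-5] = -0.0000 N (compression)
  F[4-5] = +0.0000 N (tension)
  Rx@0 = +4114.6400 N
  Ry@0 = +99.1248 N
  Ry@4 = +88.0652 N

-99.439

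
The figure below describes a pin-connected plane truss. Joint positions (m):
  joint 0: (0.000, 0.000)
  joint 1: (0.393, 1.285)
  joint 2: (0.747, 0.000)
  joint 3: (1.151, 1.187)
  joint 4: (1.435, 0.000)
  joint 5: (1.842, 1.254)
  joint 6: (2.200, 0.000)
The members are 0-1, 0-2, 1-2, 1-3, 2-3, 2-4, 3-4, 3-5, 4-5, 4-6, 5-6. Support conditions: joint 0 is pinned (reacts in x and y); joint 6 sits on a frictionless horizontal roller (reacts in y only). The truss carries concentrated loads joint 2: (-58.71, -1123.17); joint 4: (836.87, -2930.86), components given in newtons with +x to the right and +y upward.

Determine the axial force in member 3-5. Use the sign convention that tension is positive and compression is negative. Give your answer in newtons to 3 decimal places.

N=7 nodes, M=11 members, R=3 reactions → 2N=14, M+R=14
member 0 (0-1): L=1.3438, (cx,cy)=(0.2925,0.9563)
member 1 (0-2): L=0.7470, (cx,cy)=(1.0000,0.0000)
member 2 (1-2): L=1.3329, (cx,cy)=(0.2656,-0.9641)
member 3 (1-3): L=0.7643, (cx,cy)=(0.9917,-0.1282)
member 4 (2-3): L=1.2539, (cx,cy)=(0.3222,0.9467)
member 5 (2-4): L=0.6880, (cx,cy)=(1.0000,0.0000)
member 6 (3-4): L=1.2205, (cx,cy)=(0.2327,-0.9726)
member 7 (3-5): L=0.6942, (cx,cy)=(0.9953,0.0965)
member 8 (4-5): L=1.3184, (cx,cy)=(0.3087,0.9512)
member 9 (4-6): L=0.7650, (cx,cy)=(1.0000,0.0000)
member 10 (5-6): L=1.3041, (cx,cy)=(0.2745,-0.9616)
solve A·x = −loads:
  F[0-1] = -1841.4578 N (compression)
  F[0-2] = +1316.7207 N (tension)
  F[1-2] = +1968.8912 N (tension)
  F[1-3] = -1070.3180 N (compression)
  F[2-3] = -818.6684 N (compression)
  F[2-4] = +2162.1306 N (tension)
  F[3-4] = +511.7754 N (tension)
  F[3-5] = -1451.1198 N (compression)
  F[4-5] = +2558.0776 N (tension)
  F[4-6] = +654.6453 N (tension)
  F[5-6] = -2384.7033 N (compression)
  Rx@0 = -778.1600 N
  Ry@0 = +1760.9427 N
  Ry@6 = +2293.0873 N

-1451.120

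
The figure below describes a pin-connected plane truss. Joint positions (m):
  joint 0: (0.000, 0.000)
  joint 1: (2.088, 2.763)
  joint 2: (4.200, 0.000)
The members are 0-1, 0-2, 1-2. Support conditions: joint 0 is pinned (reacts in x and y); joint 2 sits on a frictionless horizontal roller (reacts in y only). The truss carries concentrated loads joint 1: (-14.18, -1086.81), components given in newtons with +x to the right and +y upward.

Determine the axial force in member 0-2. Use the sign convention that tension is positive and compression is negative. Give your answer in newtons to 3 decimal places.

405.867

N=3 nodes, M=3 members, R=3 reactions → 2N=6, M+R=6
member 0 (0-1): L=3.4632, (cx,cy)=(0.6029,0.7978)
member 1 (0-2): L=4.2000, (cx,cy)=(1.0000,0.0000)
member 2 (1-2): L=3.4777, (cx,cy)=(0.6073,-0.7945)
solve A·x = −loads:
  F[0-1] = -696.7039 N (compression)
  F[0-2] = +405.8674 N (tension)
  F[1-2] = -668.3255 N (compression)
  Rx@0 = +14.1800 N
  Ry@0 = +555.8386 N
  Ry@2 = +530.9714 N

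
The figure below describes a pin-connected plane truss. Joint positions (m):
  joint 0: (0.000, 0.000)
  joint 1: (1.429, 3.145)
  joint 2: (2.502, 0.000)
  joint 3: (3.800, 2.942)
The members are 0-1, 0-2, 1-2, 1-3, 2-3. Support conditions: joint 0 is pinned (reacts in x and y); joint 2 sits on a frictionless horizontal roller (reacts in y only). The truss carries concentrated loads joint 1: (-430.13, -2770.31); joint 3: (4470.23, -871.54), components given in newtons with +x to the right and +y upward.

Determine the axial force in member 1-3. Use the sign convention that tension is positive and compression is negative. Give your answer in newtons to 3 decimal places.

4695.155

N=4 nodes, M=5 members, R=3 reactions → 2N=8, M+R=8
member 0 (0-1): L=3.4544, (cx,cy)=(0.4137,0.9104)
member 1 (0-2): L=2.5020, (cx,cy)=(1.0000,0.0000)
member 2 (1-2): L=3.3230, (cx,cy)=(0.3229,-0.9464)
member 3 (1-3): L=2.3797, (cx,cy)=(0.9964,-0.0853)
member 4 (2-3): L=3.2156, (cx,cy)=(0.4037,0.9149)
solve A·x = −loads:
  F[0-1] = +4371.3229 N (tension)
  F[0-2] = +2231.8058 N (tension)
  F[1-2] = -7555.3163 N (compression)
  F[1-3] = +4695.1553 N (tension)
  F[2-3] = -514.8217 N (compression)
  Rx@0 = -4040.1000 N
  Ry@0 = -3979.7658 N
  Ry@2 = +7621.6158 N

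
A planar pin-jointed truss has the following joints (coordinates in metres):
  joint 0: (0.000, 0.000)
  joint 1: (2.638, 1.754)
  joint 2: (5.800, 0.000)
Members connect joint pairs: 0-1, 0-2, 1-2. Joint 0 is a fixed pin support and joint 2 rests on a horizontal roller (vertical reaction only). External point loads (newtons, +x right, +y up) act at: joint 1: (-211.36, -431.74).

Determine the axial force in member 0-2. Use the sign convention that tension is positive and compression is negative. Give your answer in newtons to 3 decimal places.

N=3 nodes, M=3 members, R=3 reactions → 2N=6, M+R=6
member 0 (0-1): L=3.1679, (cx,cy)=(0.8327,0.5537)
member 1 (0-2): L=5.8000, (cx,cy)=(1.0000,0.0000)
member 2 (1-2): L=3.6159, (cx,cy)=(0.8745,-0.4851)
solve A·x = −loads:
  F[0-1] = -540.5486 N (compression)
  F[0-2] = +238.7708 N (tension)
  F[1-2] = -273.0463 N (compression)
  Rx@0 = +211.3600 N
  Ry@0 = +299.2909 N
  Ry@2 = +132.4491 N

238.771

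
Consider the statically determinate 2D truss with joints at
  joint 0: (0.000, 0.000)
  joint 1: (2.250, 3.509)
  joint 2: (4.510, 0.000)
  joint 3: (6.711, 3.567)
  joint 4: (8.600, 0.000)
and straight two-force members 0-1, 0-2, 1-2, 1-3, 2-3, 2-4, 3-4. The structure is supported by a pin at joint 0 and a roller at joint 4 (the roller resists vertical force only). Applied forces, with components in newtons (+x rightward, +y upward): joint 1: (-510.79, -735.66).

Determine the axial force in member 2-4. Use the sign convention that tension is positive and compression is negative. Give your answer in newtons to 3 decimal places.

N=5 nodes, M=7 members, R=3 reactions → 2N=10, M+R=10
member 0 (0-1): L=4.1684, (cx,cy)=(0.5398,0.8418)
member 1 (0-2): L=4.5100, (cx,cy)=(1.0000,0.0000)
member 2 (1-2): L=4.1738, (cx,cy)=(0.5415,-0.8407)
member 3 (1-3): L=4.4614, (cx,cy)=(0.9999,0.0130)
member 4 (2-3): L=4.1914, (cx,cy)=(0.5251,0.8510)
member 5 (2-4): L=4.0900, (cx,cy)=(1.0000,0.0000)
member 6 (3-4): L=4.0363, (cx,cy)=(0.4680,-0.8837)
solve A·x = −loads:
  F[0-1] = -892.8448 N (compression)
  F[0-2] = -28.8546 N (compression)
  F[1-2] = +19.2510 N (tension)
  F[1-3] = +18.4323 N (tension)
  F[2-3] = -19.0178 N (compression)
  F[2-4] = -8.4441 N (compression)
  F[3-4] = +18.0429 N (tension)
  Rx@0 = +510.7900 N
  Ry@0 = +751.6050 N
  Ry@4 = -15.9450 N

-8.444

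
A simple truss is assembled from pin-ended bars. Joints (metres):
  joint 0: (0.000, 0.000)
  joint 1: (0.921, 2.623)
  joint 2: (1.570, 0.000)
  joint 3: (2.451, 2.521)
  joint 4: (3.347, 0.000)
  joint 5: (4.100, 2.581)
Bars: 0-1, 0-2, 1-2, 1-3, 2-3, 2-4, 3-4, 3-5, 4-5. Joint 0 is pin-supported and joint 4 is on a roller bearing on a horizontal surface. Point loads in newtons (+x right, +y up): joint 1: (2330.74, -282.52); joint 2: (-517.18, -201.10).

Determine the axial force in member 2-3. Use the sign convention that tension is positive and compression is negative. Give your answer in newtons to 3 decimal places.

2019.946

N=6 nodes, M=9 members, R=3 reactions → 2N=12, M+R=12
member 0 (0-1): L=2.7800, (cx,cy)=(0.3313,0.9435)
member 1 (0-2): L=1.5700, (cx,cy)=(1.0000,0.0000)
member 2 (1-2): L=2.7021, (cx,cy)=(0.2402,-0.9707)
member 3 (1-3): L=1.5334, (cx,cy)=(0.9978,-0.0665)
member 4 (2-3): L=2.6705, (cx,cy)=(0.3299,0.9440)
member 5 (2-4): L=1.7770, (cx,cy)=(1.0000,0.0000)
member 6 (3-4): L=2.6755, (cx,cy)=(0.3349,-0.9423)
member 7 (3-5): L=1.6501, (cx,cy)=(0.9993,0.0364)
member 8 (4-5): L=2.6886, (cx,cy)=(0.2801,0.9600)
solve A·x = −loads:
  F[0-1] = +1605.7020 N (tension)
  F[0-2] = +1281.5980 N (tension)
  F[1-2] = -1757.1992 N (compression)
  F[1-3] = -1379.7832 N (compression)
  F[2-3] = +2019.9464 N (tension)
  F[2-4] = +710.3468 N (tension)
  F[3-4] = -2121.1241 N (compression)
  F[3-5] = -0.0000 N (tension)
  F[4-5] = +0.0000 N (tension)
  Rx@0 = -1813.5600 N
  Ry@0 = -1515.0232 N
  Ry@4 = +1998.6432 N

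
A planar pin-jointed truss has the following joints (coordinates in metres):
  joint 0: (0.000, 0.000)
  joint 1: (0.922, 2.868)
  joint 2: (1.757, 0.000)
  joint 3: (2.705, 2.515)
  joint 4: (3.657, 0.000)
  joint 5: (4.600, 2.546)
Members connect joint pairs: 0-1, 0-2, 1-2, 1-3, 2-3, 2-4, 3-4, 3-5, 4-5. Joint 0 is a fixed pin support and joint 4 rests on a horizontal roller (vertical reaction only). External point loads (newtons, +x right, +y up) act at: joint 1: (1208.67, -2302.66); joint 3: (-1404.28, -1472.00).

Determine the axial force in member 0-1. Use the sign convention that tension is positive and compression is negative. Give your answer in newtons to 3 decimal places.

-2230.182

N=6 nodes, M=9 members, R=3 reactions → 2N=12, M+R=12
member 0 (0-1): L=3.0126, (cx,cy)=(0.3061,0.9520)
member 1 (0-2): L=1.7570, (cx,cy)=(1.0000,0.0000)
member 2 (1-2): L=2.9871, (cx,cy)=(0.2795,-0.9601)
member 3 (1-3): L=1.8176, (cx,cy)=(0.9810,-0.1942)
member 4 (2-3): L=2.6877, (cx,cy)=(0.3527,0.9357)
member 5 (2-4): L=1.9000, (cx,cy)=(1.0000,0.0000)
member 6 (3-4): L=2.6892, (cx,cy)=(0.3540,-0.9352)
member 7 (3-5): L=1.8953, (cx,cy)=(0.9999,0.0164)
member 8 (4-5): L=2.7150, (cx,cy)=(0.3473,0.9377)
solve A·x = −loads:
  F[0-1] = -2230.1818 N (compression)
  F[0-2] = +486.9419 N (tension)
  F[1-2] = +215.4438 N (tension)
  F[1-3] = -1989.3238 N (compression)
  F[2-3] = -221.0625 N (compression)
  F[2-4] = +625.1381 N (tension)
  F[3-4] = -1765.8512 N (compression)
  F[3-5] = -0.0000 N (compression)
  F[4-5] = +0.0000 N (tension)
  Rx@0 = +195.6100 N
  Ry@0 = +2123.1659 N
  Ry@4 = +1651.4941 N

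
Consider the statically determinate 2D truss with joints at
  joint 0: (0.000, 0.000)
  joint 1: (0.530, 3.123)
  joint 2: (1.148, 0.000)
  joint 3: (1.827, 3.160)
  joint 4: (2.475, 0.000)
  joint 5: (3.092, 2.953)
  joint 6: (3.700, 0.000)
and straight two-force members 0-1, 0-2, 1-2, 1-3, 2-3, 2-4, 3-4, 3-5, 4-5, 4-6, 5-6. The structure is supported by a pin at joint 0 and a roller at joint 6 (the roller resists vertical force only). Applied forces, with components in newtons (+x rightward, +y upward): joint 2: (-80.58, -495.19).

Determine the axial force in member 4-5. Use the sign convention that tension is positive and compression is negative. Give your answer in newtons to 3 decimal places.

N=7 nodes, M=11 members, R=3 reactions → 2N=14, M+R=14
member 0 (0-1): L=3.1677, (cx,cy)=(0.1673,0.9859)
member 1 (0-2): L=1.1480, (cx,cy)=(1.0000,0.0000)
member 2 (1-2): L=3.1836, (cx,cy)=(0.1941,-0.9810)
member 3 (1-3): L=1.2975, (cx,cy)=(0.9996,0.0285)
member 4 (2-3): L=3.2321, (cx,cy)=(0.2101,0.9777)
member 5 (2-4): L=1.3270, (cx,cy)=(1.0000,0.0000)
member 6 (3-4): L=3.2258, (cx,cy)=(0.2009,-0.9796)
member 7 (3-5): L=1.2818, (cx,cy)=(0.9869,-0.1615)
member 8 (4-5): L=3.0168, (cx,cy)=(0.2045,0.9789)
member 9 (4-6): L=1.2250, (cx,cy)=(1.0000,0.0000)
member 10 (5-6): L=3.0149, (cx,cy)=(0.2017,-0.9795)
solve A·x = −loads:
  F[0-1] = -346.4308 N (compression)
  F[0-2] = -22.6165 N (compression)
  F[1-2] = +344.5398 N (tension)
  F[1-3] = -124.8972 N (compression)
  F[2-3] = +160.7924 N (tension)
  F[2-4] = +91.0674 N (tension)
  F[3-4] = -146.5453 N (compression)
  F[3-5] = -62.4485 N (compression)
  F[4-5] = +146.6581 N (tension)
  F[4-6] = +31.6339 N (tension)
  F[5-6] = -156.8655 N (compression)
  Rx@0 = +80.5800 N
  Ry@0 = +341.5473 N
  Ry@6 = +153.6427 N

146.658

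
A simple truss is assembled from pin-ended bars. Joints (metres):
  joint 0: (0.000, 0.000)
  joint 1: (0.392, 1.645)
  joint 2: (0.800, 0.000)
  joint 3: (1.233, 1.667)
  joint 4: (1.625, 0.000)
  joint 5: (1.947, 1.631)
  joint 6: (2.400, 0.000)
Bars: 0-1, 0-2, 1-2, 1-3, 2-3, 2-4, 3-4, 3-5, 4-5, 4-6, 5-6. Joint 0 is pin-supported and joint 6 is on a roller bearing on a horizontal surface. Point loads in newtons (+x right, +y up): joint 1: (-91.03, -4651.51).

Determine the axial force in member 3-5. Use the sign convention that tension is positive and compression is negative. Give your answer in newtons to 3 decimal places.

-328.511

N=7 nodes, M=11 members, R=3 reactions → 2N=14, M+R=14
member 0 (0-1): L=1.6911, (cx,cy)=(0.2318,0.9728)
member 1 (0-2): L=0.8000, (cx,cy)=(1.0000,0.0000)
member 2 (1-2): L=1.6948, (cx,cy)=(0.2407,-0.9706)
member 3 (1-3): L=0.8413, (cx,cy)=(0.9997,0.0262)
member 4 (2-3): L=1.7223, (cx,cy)=(0.2514,0.9679)
member 5 (2-4): L=0.8250, (cx,cy)=(1.0000,0.0000)
member 6 (3-4): L=1.7125, (cx,cy)=(0.2289,-0.9734)
member 7 (3-5): L=0.7149, (cx,cy)=(0.9987,-0.0504)
member 8 (4-5): L=1.6625, (cx,cy)=(0.1937,0.9811)
member 9 (4-6): L=0.7750, (cx,cy)=(1.0000,0.0000)
member 10 (5-6): L=1.6927, (cx,cy)=(0.2676,-0.9635)
solve A·x = −loads:
  F[0-1] = -4064.8768 N (compression)
  F[0-2] = +851.2372 N (tension)
  F[1-2] = -736.6453 N (compression)
  F[1-3] = -674.1348 N (compression)
  F[2-3] = +738.7080 N (tension)
  F[2-4] = +488.1890 N (tension)
  F[3-4] = -699.3807 N (compression)
  F[3-5] = -328.5112 N (compression)
  F[4-5] = +693.9516 N (tension)
  F[4-6] = +193.6855 N (tension)
  F[5-6] = -723.7510 N (compression)
  Rx@0 = +91.0300 N
  Ry@0 = +3954.1568 N
  Ry@6 = +697.3532 N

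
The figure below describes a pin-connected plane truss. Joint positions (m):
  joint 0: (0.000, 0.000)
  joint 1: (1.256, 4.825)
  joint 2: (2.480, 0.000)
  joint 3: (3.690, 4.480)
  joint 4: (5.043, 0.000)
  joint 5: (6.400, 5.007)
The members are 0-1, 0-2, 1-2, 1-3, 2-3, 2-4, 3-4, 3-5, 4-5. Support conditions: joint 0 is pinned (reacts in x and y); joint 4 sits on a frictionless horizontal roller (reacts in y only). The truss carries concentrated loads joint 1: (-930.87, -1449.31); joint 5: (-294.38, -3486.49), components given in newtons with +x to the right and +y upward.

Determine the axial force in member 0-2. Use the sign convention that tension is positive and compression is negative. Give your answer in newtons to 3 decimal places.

N=6 nodes, M=9 members, R=3 reactions → 2N=12, M+R=12
member 0 (0-1): L=4.9858, (cx,cy)=(0.2519,0.9677)
member 1 (0-2): L=2.4800, (cx,cy)=(1.0000,0.0000)
member 2 (1-2): L=4.9778, (cx,cy)=(0.2459,-0.9693)
member 3 (1-3): L=2.4583, (cx,cy)=(0.9901,-0.1403)
member 4 (2-3): L=4.6405, (cx,cy)=(0.2607,0.9654)
member 5 (2-4): L=2.5630, (cx,cy)=(1.0000,0.0000)
member 6 (3-4): L=4.6799, (cx,cy)=(0.2891,-0.9573)
member 7 (3-5): L=2.7608, (cx,cy)=(0.9816,0.1909)
member 8 (4-5): L=5.1876, (cx,cy)=(0.2616,0.9652)
solve A·x = −loads:
  F[0-1] = -1377.5171 N (compression)
  F[0-2] = -878.2319 N (compression)
  F[1-2] = -212.9342 N (compression)
  F[1-3] = +642.5695 N (tension)
  F[2-3] = +213.7922 N (tension)
  F[2-4] = -986.3358 N (compression)
  F[3-4] = +18.0976 N (tension)
  F[3-5] = +699.5879 N (tension)
  F[4-5] = -3750.6277 N (compression)
  Rx@0 = +1225.2500 N
  Ry@0 = +1333.0911 N
  Ry@4 = +3602.7089 N

-878.232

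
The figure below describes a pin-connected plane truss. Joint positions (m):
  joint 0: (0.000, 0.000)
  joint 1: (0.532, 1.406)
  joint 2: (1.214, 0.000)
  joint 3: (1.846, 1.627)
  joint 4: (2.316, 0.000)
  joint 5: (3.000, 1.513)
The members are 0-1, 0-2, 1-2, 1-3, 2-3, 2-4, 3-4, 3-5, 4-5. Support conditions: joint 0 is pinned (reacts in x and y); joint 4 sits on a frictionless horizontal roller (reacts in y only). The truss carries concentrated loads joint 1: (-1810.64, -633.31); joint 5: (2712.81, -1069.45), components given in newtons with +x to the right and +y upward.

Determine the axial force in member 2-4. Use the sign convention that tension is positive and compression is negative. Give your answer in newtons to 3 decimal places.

N=6 nodes, M=9 members, R=3 reactions → 2N=12, M+R=12
member 0 (0-1): L=1.5033, (cx,cy)=(0.3539,0.9353)
member 1 (0-2): L=1.2140, (cx,cy)=(1.0000,0.0000)
member 2 (1-2): L=1.5627, (cx,cy)=(0.4364,-0.8997)
member 3 (1-3): L=1.3325, (cx,cy)=(0.9861,0.1659)
member 4 (2-3): L=1.7454, (cx,cy)=(0.3621,0.9321)
member 5 (2-4): L=1.1020, (cx,cy)=(1.0000,0.0000)
member 6 (3-4): L=1.6935, (cx,cy)=(0.2775,-0.9607)
member 7 (3-5): L=1.1596, (cx,cy)=(0.9952,-0.0983)
member 8 (4-5): L=1.6604, (cx,cy)=(0.4119,0.9112)
solve A·x = −loads:
  F[0-1] = +535.7039 N (tension)
  F[0-2] = +712.5886 N (tension)
  F[1-2] = -819.9552 N (compression)
  F[1-3] = +2391.1942 N (tension)
  F[2-3] = +791.4491 N (tension)
  F[2-4] = +68.1619 N (tension)
  F[3-4] = -1495.3396 N (compression)
  F[3-5] = +3074.5391 N (tension)
  F[4-5] = -841.9542 N (compression)
  Rx@0 = -902.1700 N
  Ry@0 = -501.0365 N
  Ry@4 = +2203.7965 N

68.162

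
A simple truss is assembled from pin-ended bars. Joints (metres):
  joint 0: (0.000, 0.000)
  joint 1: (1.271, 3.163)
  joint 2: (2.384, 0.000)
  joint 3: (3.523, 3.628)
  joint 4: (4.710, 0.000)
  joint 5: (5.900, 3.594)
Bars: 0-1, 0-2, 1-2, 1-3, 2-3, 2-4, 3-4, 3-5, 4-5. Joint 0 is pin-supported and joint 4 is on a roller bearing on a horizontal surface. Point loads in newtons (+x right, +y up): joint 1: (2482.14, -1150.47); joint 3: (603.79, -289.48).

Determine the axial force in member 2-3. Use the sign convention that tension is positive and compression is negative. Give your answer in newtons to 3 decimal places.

N=6 nodes, M=9 members, R=3 reactions → 2N=12, M+R=12
member 0 (0-1): L=3.4088, (cx,cy)=(0.3729,0.9279)
member 1 (0-2): L=2.3840, (cx,cy)=(1.0000,0.0000)
member 2 (1-2): L=3.3531, (cx,cy)=(0.3319,-0.9433)
member 3 (1-3): L=2.2995, (cx,cy)=(0.9793,0.2022)
member 4 (2-3): L=3.8026, (cx,cy)=(0.2995,0.9541)
member 5 (2-4): L=2.3260, (cx,cy)=(1.0000,0.0000)
member 6 (3-4): L=3.8172, (cx,cy)=(0.3110,-0.9504)
member 7 (3-5): L=2.3772, (cx,cy)=(0.9999,-0.0143)
member 8 (4-5): L=3.7859, (cx,cy)=(0.3143,0.9493)
solve A·x = −loads:
  F[0-1] = +1313.7327 N (tension)
  F[0-2] = +2596.0956 N (tension)
  F[1-2] = -2748.3004 N (compression)
  F[1-3] = -1102.8441 N (compression)
  F[2-3] = +2717.2412 N (tension)
  F[2-4] = +869.9479 N (tension)
  F[3-4] = -2797.6442 N (compression)
  F[3-5] = -0.0000 N (compression)
  F[4-5] = +0.0000 N (tension)
  Rx@0 = -3085.9300 N
  Ry@0 = -1218.9978 N
  Ry@4 = +2658.9478 N

2717.241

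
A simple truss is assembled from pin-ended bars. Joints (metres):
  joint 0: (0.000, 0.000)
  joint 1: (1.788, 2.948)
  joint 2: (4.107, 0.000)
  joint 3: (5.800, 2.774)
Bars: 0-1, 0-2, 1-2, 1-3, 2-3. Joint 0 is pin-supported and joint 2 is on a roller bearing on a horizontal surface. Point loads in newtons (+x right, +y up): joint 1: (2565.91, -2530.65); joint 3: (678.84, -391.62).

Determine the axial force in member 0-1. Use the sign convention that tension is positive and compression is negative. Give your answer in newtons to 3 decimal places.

N=4 nodes, M=5 members, R=3 reactions → 2N=8, M+R=8
member 0 (0-1): L=3.4478, (cx,cy)=(0.5186,0.8550)
member 1 (0-2): L=4.1070, (cx,cy)=(1.0000,0.0000)
member 2 (1-2): L=3.7508, (cx,cy)=(0.6183,-0.7860)
member 3 (1-3): L=4.0158, (cx,cy)=(0.9991,-0.0433)
member 4 (2-3): L=3.2498, (cx,cy)=(0.5210,0.8536)
solve A·x = −loads:
  F[0-1] = +1207.9531 N (tension)
  F[0-2] = +2618.3242 N (tension)
  F[1-2] = -4583.2254 N (compression)
  F[1-3] = +895.0220 N (tension)
  F[2-3] = -413.3614 N (compression)
  Rx@0 = -3244.7500 N
  Ry@0 = -1032.8318 N
  Ry@2 = +3955.1018 N

1207.953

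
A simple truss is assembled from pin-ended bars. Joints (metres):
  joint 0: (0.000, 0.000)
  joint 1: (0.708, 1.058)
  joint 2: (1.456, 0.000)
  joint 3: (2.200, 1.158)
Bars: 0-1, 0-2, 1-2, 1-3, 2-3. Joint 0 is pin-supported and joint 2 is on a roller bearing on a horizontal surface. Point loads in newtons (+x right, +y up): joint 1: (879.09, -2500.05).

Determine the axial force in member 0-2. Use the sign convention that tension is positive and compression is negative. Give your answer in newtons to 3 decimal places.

N=4 nodes, M=5 members, R=3 reactions → 2N=8, M+R=8
member 0 (0-1): L=1.2730, (cx,cy)=(0.5561,0.8311)
member 1 (0-2): L=1.4560, (cx,cy)=(1.0000,0.0000)
member 2 (1-2): L=1.2957, (cx,cy)=(0.5773,-0.8165)
member 3 (1-3): L=1.4953, (cx,cy)=(0.9978,0.0669)
member 4 (2-3): L=1.3764, (cx,cy)=(0.5405,0.8413)
solve A·x = −loads:
  F[0-1] = -776.7908 N (compression)
  F[0-2] = +1311.1019 N (tension)
  F[1-2] = -2271.1358 N (compression)
  F[1-3] = -0.0000 N (compression)
  F[2-3] = +0.0000 N (tension)
  Rx@0 = -879.0900 N
  Ry@0 = +645.5770 N
  Ry@2 = +1854.4730 N

1311.102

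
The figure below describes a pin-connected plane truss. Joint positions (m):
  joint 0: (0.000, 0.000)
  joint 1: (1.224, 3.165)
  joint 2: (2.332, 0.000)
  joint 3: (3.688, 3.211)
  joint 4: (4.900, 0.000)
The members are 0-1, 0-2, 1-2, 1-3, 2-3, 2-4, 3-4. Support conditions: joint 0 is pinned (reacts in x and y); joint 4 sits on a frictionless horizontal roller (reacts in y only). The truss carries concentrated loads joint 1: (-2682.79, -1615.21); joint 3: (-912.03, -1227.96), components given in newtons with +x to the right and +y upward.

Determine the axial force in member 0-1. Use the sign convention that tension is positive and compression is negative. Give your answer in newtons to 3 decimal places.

N=5 nodes, M=7 members, R=3 reactions → 2N=10, M+R=10
member 0 (0-1): L=3.3934, (cx,cy)=(0.3607,0.9327)
member 1 (0-2): L=2.3320, (cx,cy)=(1.0000,0.0000)
member 2 (1-2): L=3.3533, (cx,cy)=(0.3304,-0.9438)
member 3 (1-3): L=2.4644, (cx,cy)=(0.9998,0.0187)
member 4 (2-3): L=3.4856, (cx,cy)=(0.3890,0.9212)
member 5 (2-4): L=2.5680, (cx,cy)=(1.0000,0.0000)
member 6 (3-4): L=3.4321, (cx,cy)=(0.3531,-0.9356)
solve A·x = −loads:
  F[0-1] = -4123.5772 N (compression)
  F[0-2] = -2107.4603 N (compression)
  F[1-2] = +2371.6739 N (tension)
  F[1-3] = +411.8610 N (tension)
  F[2-3] = -2429.8846 N (compression)
  F[2-4] = -378.5175 N (compression)
  F[3-4] = +1071.8798 N (tension)
  Rx@0 = +3594.8200 N
  Ry@0 = +3845.9915 N
  Ry@4 = -1002.8215 N

-4123.577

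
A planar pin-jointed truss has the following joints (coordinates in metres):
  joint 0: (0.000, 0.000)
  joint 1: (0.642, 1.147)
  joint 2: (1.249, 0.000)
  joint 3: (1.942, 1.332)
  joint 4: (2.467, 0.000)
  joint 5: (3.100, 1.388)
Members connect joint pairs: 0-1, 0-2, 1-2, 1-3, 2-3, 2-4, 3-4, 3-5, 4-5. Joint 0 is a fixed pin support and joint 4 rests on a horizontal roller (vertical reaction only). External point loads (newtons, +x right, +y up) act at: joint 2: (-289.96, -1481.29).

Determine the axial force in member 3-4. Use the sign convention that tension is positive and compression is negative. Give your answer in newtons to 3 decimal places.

N=6 nodes, M=9 members, R=3 reactions → 2N=12, M+R=12
member 0 (0-1): L=1.3144, (cx,cy)=(0.4884,0.8726)
member 1 (0-2): L=1.2490, (cx,cy)=(1.0000,0.0000)
member 2 (1-2): L=1.2977, (cx,cy)=(0.4677,-0.8839)
member 3 (1-3): L=1.3131, (cx,cy)=(0.9900,0.1409)
member 4 (2-3): L=1.5015, (cx,cy)=(0.4615,0.8871)
member 5 (2-4): L=1.2180, (cx,cy)=(1.0000,0.0000)
member 6 (3-4): L=1.4317, (cx,cy)=(0.3667,-0.9303)
member 7 (3-5): L=1.1594, (cx,cy)=(0.9988,0.0483)
member 8 (4-5): L=1.5255, (cx,cy)=(0.4149,0.9098)
solve A·x = −loads:
  F[0-1] = -838.1045 N (compression)
  F[0-2] = +119.3853 N (tension)
  F[1-2] = +708.1926 N (tension)
  F[1-3] = -748.0612 N (compression)
  F[2-3] = +964.1832 N (tension)
  F[2-4] = +295.5891 N (tension)
  F[3-4] = -806.1022 N (compression)
  F[3-5] = -0.0000 N (compression)
  F[4-5] = +0.0000 N (tension)
  Rx@0 = +289.9600 N
  Ry@0 = +731.3382 N
  Ry@4 = +749.9518 N

-806.102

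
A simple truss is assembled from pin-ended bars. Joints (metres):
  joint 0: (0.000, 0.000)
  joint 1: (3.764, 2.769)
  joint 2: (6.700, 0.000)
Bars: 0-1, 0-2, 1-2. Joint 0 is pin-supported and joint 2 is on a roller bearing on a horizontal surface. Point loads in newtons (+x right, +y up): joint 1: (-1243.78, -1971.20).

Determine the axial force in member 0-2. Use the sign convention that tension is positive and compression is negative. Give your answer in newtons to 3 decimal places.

N=3 nodes, M=3 members, R=3 reactions → 2N=6, M+R=6
member 0 (0-1): L=4.6728, (cx,cy)=(0.8055,0.5926)
member 1 (0-2): L=6.7000, (cx,cy)=(1.0000,0.0000)
member 2 (1-2): L=4.0358, (cx,cy)=(0.7275,-0.6861)
solve A·x = −loads:
  F[0-1] = -2325.1462 N (compression)
  F[0-2] = +629.1551 N (tension)
  F[1-2] = -864.8251 N (compression)
  Rx@0 = +1243.7800 N
  Ry@0 = +1377.8313 N
  Ry@2 = +593.3687 N

629.155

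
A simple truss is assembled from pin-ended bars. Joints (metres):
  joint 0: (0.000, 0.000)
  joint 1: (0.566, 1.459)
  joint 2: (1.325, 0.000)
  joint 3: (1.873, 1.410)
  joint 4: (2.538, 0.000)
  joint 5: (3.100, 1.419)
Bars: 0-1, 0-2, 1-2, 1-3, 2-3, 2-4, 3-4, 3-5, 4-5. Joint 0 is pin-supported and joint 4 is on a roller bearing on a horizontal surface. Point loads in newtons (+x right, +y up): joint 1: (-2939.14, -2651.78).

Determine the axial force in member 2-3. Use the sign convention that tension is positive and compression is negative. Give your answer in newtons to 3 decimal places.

-1140.798

N=6 nodes, M=9 members, R=3 reactions → 2N=12, M+R=12
member 0 (0-1): L=1.5649, (cx,cy)=(0.3617,0.9323)
member 1 (0-2): L=1.3250, (cx,cy)=(1.0000,0.0000)
member 2 (1-2): L=1.6446, (cx,cy)=(0.4615,-0.8871)
member 3 (1-3): L=1.3079, (cx,cy)=(0.9993,-0.0375)
member 4 (2-3): L=1.5127, (cx,cy)=(0.3623,0.9321)
member 5 (2-4): L=1.2130, (cx,cy)=(1.0000,0.0000)
member 6 (3-4): L=1.5589, (cx,cy)=(0.4266,-0.9045)
member 7 (3-5): L=1.2270, (cx,cy)=(1.0000,0.0073)
member 8 (4-5): L=1.5262, (cx,cy)=(0.3682,0.9297)
solve A·x = −loads:
  F[0-1] = -4022.2990 N (compression)
  F[0-2] = -1484.3741 N (compression)
  F[1-2] = +1198.5907 N (tension)
  F[1-3] = +931.8716 N (tension)
  F[2-3] = -1140.7984 N (compression)
  F[2-4] = -517.9577 N (compression)
  F[3-4] = +1214.2408 N (tension)
  F[3-5] = +0.0000 N (tension)
  F[4-5] = -0.0000 N (compression)
  Rx@0 = +2939.1400 N
  Ry@0 = +3750.0061 N
  Ry@4 = -1098.2261 N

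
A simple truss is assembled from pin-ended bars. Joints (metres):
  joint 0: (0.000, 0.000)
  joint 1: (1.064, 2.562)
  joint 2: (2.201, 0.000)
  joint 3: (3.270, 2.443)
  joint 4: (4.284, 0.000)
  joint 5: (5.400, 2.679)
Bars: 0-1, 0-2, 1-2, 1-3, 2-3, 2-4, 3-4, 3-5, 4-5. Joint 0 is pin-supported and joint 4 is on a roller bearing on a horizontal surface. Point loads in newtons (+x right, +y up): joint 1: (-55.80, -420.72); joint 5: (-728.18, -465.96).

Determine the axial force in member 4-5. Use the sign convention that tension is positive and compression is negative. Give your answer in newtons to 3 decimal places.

-437.568

N=6 nodes, M=9 members, R=3 reactions → 2N=12, M+R=12
member 0 (0-1): L=2.7742, (cx,cy)=(0.3835,0.9235)
member 1 (0-2): L=2.2010, (cx,cy)=(1.0000,0.0000)
member 2 (1-2): L=2.8030, (cx,cy)=(0.4056,-0.9140)
member 3 (1-3): L=2.2092, (cx,cy)=(0.9985,-0.0539)
member 4 (2-3): L=2.6666, (cx,cy)=(0.4009,0.9161)
member 5 (2-4): L=2.0830, (cx,cy)=(1.0000,0.0000)
member 6 (3-4): L=2.6451, (cx,cy)=(0.3834,-0.9236)
member 7 (3-5): L=2.1430, (cx,cy)=(0.9939,0.1101)
member 8 (4-5): L=2.9022, (cx,cy)=(0.3845,0.9231)
solve A·x = −loads:
  F[0-1] = -740.1874 N (compression)
  F[0-2] = -500.0885 N (compression)
  F[1-2] = +308.4291 N (tension)
  F[1-3] = -353.7168 N (compression)
  F[2-3] = -307.7223 N (compression)
  F[2-4] = -251.6176 N (compression)
  F[3-4] = +217.4349 N (tension)
  F[3-5] = -563.3431 N (compression)
  F[4-5] = -437.5680 N (compression)
  Rx@0 = +783.9800 N
  Ry@0 = +683.5810 N
  Ry@4 = +203.0990 N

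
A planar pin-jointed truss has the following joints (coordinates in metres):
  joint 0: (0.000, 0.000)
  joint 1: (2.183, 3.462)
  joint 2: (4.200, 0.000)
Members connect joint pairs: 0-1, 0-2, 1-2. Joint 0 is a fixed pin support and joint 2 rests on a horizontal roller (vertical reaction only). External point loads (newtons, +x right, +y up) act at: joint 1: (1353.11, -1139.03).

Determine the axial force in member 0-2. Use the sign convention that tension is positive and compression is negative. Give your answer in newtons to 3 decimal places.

N=3 nodes, M=3 members, R=3 reactions → 2N=6, M+R=6
member 0 (0-1): L=4.0928, (cx,cy)=(0.5334,0.8459)
member 1 (0-2): L=4.2000, (cx,cy)=(1.0000,0.0000)
member 2 (1-2): L=4.0067, (cx,cy)=(0.5034,-0.8641)
solve A·x = −loads:
  F[0-1] = +671.8982 N (tension)
  F[0-2] = +994.7350 N (tension)
  F[1-2] = -1976.0118 N (compression)
  Rx@0 = -1353.1100 N
  Ry@0 = -568.3436 N
  Ry@2 = +1707.3736 N

994.735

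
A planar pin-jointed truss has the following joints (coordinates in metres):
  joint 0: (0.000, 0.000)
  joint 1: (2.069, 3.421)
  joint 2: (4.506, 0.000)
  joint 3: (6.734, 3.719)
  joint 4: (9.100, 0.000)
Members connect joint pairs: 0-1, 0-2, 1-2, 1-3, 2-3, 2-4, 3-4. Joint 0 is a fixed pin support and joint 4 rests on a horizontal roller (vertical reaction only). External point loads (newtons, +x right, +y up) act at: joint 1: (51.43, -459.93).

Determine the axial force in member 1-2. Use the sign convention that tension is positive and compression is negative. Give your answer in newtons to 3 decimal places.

N=5 nodes, M=7 members, R=3 reactions → 2N=10, M+R=10
member 0 (0-1): L=3.9980, (cx,cy)=(0.5175,0.8557)
member 1 (0-2): L=4.5060, (cx,cy)=(1.0000,0.0000)
member 2 (1-2): L=4.2003, (cx,cy)=(0.5802,-0.8145)
member 3 (1-3): L=4.6745, (cx,cy)=(0.9980,0.0638)
member 4 (2-3): L=4.3353, (cx,cy)=(0.5139,0.8578)
member 5 (2-4): L=4.5940, (cx,cy)=(1.0000,0.0000)
member 6 (3-4): L=4.4078, (cx,cy)=(0.5368,-0.8437)
solve A·x = −loads:
  F[0-1] = -392.7001 N (compression)
  F[0-2] = +254.6558 N (tension)
  F[1-2] = -164.6115 N (compression)
  F[1-3] = -159.4723 N (compression)
  F[2-3] = +156.2899 N (tension)
  F[2-4] = +78.8276 N (tension)
  F[3-4] = -146.8546 N (compression)
  Rx@0 = -51.4300 N
  Ry@0 = +336.0248 N
  Ry@4 = +123.9052 N

-164.611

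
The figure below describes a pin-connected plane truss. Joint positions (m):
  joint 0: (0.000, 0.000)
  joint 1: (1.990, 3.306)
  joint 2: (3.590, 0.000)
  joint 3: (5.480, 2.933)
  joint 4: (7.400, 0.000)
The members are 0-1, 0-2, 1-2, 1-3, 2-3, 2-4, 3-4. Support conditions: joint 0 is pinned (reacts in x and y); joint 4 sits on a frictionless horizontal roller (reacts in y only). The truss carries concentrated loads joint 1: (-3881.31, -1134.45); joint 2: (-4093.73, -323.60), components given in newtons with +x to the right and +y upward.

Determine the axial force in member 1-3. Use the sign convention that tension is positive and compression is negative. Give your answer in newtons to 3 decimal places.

N=5 nodes, M=7 members, R=3 reactions → 2N=10, M+R=10
member 0 (0-1): L=3.8587, (cx,cy)=(0.5157,0.8568)
member 1 (0-2): L=3.5900, (cx,cy)=(1.0000,0.0000)
member 2 (1-2): L=3.6728, (cx,cy)=(0.4356,-0.9001)
member 3 (1-3): L=3.5099, (cx,cy)=(0.9943,-0.1063)
member 4 (2-3): L=3.4892, (cx,cy)=(0.5417,0.8406)
member 5 (2-4): L=3.8100, (cx,cy)=(1.0000,0.0000)
member 6 (3-4): L=3.5056, (cx,cy)=(0.5477,-0.8367)
solve A·x = −loads:
  F[0-1] = -3186.4065 N (compression)
  F[0-2] = -6331.7631 N (compression)
  F[1-2] = +1589.0313 N (tension)
  F[1-3] = +1554.6035 N (tension)
  F[2-3] = -1316.6047 N (compression)
  F[2-4] = -832.6350 N (compression)
  F[3-4] = +1520.2315 N (tension)
  Rx@0 = +7975.0400 N
  Ry@0 = +2729.9867 N
  Ry@4 = -1271.9367 N

1554.604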